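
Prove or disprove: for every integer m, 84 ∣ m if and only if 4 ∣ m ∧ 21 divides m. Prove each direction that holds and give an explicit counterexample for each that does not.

The biconditional holds.

(⟹) If 84 ∣ m, write m = 84q. Since 84 = 21·4, m = 4·(21q), so 4 ∣ m; and since 84 = 4·21, m = 21·(4q), so 21 ∣ m.

(⟸) Suppose 4 ∣ m and 21 ∣ m. Any common multiple of 4 and 21 is a multiple of their lcm; here gcd(4, 21) = 1, so lcm(4, 21) = 4·21 = 84, so 84 ∣ m.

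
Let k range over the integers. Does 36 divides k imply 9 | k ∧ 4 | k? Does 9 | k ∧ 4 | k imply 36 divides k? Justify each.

(⟹) If 36 ∣ k, write k = 36q. Since 36 = 4·9, k = 9·(4q), so 9 ∣ k; and since 36 = 9·4, k = 4·(9q), so 4 ∣ k.

(⟸) Suppose 9 ∣ k and 4 ∣ k. Any common multiple of 9 and 4 is a multiple of their lcm; here gcd(9, 4) = 1, so lcm(9, 4) = 9·4 = 36, so 36 ∣ k.

Both directions hold; the statement is true.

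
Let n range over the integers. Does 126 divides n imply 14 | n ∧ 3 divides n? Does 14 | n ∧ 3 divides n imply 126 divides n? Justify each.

Only the forward direction holds.

(⇒) If 126 ∣ n, write n = 126q. Since 126 = 9·14, n = 14·(9q), so 14 ∣ n; and since 126 = 42·3, n = 3·(42q), so 3 ∣ n.

(⇐) This fails: take n = 42. Both 14 ∣ 42 and 3 ∣ 42, yet 42 is not a multiple of 126 (since 42 = 0·126 + 42), so 126 ∤ 42.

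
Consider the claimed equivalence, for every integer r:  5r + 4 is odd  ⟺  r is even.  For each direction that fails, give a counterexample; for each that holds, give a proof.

(→) This fails: r = 5 gives 5r + 4 = 29, which is odd, but 5 is odd, not even.

(←) This also fails: r = 0 is even, but 5r + 4 = 4 is even, not odd.

Neither direction holds.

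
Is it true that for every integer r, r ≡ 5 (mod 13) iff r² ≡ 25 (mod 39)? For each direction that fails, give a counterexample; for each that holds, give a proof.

Both directions fail.

(⇒) This fails: take r = 18. Then 18 ≡ 5 (mod 13), but 18² = 324 ≡ 12 (mod 39), not 25.

(⇐) This fails: take r = 8. Then 8² = 64 ≡ 25 (mod 39), yet 8 ≡ 8 (mod 13), not 5.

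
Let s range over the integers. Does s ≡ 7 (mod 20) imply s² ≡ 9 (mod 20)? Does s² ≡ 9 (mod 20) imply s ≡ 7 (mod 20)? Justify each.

Converse. This fails: take s = 3. Then 3² = 9 ≡ 9 (mod 20), yet 3 ≡ 3 (mod 20), not 7.

Forward direction. Suppose s ≡ 7 (mod 20). Write s = 20j + 7. Then (20j + 7)² = 400j² + 280j + 49 = 20(20j² + 14j + 2) + 9, so s² ≡ 9 (mod 20).

The forward direction holds; the converse fails.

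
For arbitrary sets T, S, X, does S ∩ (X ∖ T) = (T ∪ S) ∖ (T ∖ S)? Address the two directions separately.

(⟹) Let x ∈ S ∩ (X ∖ T). Then x ∈ S ∩ X and x ∉ T, from which x ∈ (T ∪ S) ∖ (T ∖ S).

(⟸) This inclusion fails. Take T = ∅, S = {1}, X = ∅; then 1 ∈ (T ∪ S) ∖ (T ∖ S) but 1 ∉ S ∩ (X ∖ T).

(⊆) holds; (⊇) fails.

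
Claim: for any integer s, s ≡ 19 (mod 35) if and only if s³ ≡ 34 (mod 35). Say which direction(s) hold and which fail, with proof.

[⇒] Suppose s ≡ 19 (mod 35). Write s = 35j + 19. Then (35j + 19)³ = 42875j³ + 69825j² + 37905j + 6859 = 35(1225j³ + 1995j² + 1083j + 195) + 34, so s³ ≡ 34 (mod 35).

[⇐] This fails: take s = 24. Then 24³ = 13824 ≡ 34 (mod 35), yet 24 ≡ 24 (mod 35), not 19.

Only the forward implication holds.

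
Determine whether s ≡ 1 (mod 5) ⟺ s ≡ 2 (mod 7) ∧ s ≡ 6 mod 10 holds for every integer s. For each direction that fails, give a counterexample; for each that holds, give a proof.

Only the converse holds.

[⇒] This fails: s = 1 gives 1 ≡ 1 (mod 5) but 1 ≡ 1 (mod 7), so the conjunction on the right does not hold.

[⇐] Conversely, if s ≡ 2 (mod 7) and s ≡ 6 (mod 10), then by the Chinese remainder theorem s ≡ 16 (mod 70). Since 16 ≡ 1 (mod 5) and 5 ∣ 70, we get s ≡ 1 (mod 5).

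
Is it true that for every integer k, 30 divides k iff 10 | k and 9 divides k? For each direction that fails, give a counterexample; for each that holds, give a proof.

[⇒] This fails: take k = 30. Certainly 30 ∣ 30, but 9 ∤ 30.

[⇐] Suppose 10 ∣ k and 9 ∣ k. Any common multiple of 10 and 9 is a multiple of their lcm; here gcd(10, 9) = 1, so lcm(10, 9) = 10·9 = 90, so 90 ∣ k. Since 30 ∣ 90, it follows that 30 ∣ k.

Only the converse holds.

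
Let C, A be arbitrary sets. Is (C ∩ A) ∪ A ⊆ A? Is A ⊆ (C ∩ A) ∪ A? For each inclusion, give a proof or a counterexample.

(⟹) Let x ∈ (C ∩ A) ∪ A. Then either x ∈ A and x ∉ C; or x ∈ C ∩ A. In each case x ∈ A, so (C ∩ A) ∪ A ⊆ A.

(⟸) Let x ∈ A. Then either x ∈ A and x ∉ C; or x ∈ C ∩ A. In each case x ∈ (C ∩ A) ∪ A, so A ⊆ (C ∩ A) ∪ A.

The two sets are equal.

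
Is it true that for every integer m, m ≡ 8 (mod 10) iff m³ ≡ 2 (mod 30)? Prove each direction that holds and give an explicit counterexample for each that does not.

Not equivalent: only (⇐) holds.

(⇒) This fails: take m = 18. Then 18 ≡ 8 (mod 10), but 18³ = 5832 ≡ 12 (mod 30), not 2.

(⇐) Conversely, the residues r modulo 30 with r³ ≡ 2 (mod 30) are exactly {8}, and each is ≡ 8 (mod 10).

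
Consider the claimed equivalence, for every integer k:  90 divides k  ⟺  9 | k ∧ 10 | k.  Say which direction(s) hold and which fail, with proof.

Equivalent; both directions hold.

(⇒) If 90 ∣ k, write k = 90q. Since 90 = 10·9, k = 9·(10q), so 9 ∣ k; and since 90 = 9·10, k = 10·(9q), so 10 ∣ k.

(⇐) Suppose 9 ∣ k and 10 ∣ k. Any common multiple of 9 and 10 is a multiple of their lcm; here gcd(9, 10) = 1, so lcm(9, 10) = 9·10 = 90, so 90 ∣ k.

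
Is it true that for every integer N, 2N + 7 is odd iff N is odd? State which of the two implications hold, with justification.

The forward direction fails; the converse holds.

Forward direction. This fails: take N = 0. Then 2N + 7 = 7, which is odd, yet N = 0 is even, not odd.

Converse. Suppose N is odd. Since 2 is even, 2N is even for every N, so 2N + 7 has the same parity as 7, which is odd. Hence 2N + 7 is odd.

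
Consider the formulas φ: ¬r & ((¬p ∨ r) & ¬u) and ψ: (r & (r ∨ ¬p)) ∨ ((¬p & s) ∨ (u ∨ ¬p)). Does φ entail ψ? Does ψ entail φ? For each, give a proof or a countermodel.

Forward direction. Assume the antecedent. If r is true, the antecedent cannot hold. If r is false, the antecedent forces (r = F, p = F, s = F, u = F) or (r = F, p = F, s = T, u = F), and the consequent holds there. Either way the consequent holds.

Converse. This fails. Under r = T, p = F, s = F, u = F, the left side is false but the right side is true.

Only the forward implication holds.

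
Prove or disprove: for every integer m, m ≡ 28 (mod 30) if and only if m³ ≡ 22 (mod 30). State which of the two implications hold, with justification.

Converse. Suppose m³ ≡ 22 (mod 30). The only residue r in {0, …, 29} with r³ ≡ 22 (mod 30) is r = 28, so m ≡ 28 (mod 30).

Forward direction. Suppose m ≡ 28 (mod 30). Write m = 30j + 28. Then (30j + 28)³ = 27000j³ + 75600j² + 70560j + 21952 = 30(900j³ + 2520j² + 2352j + 731) + 22, so m³ ≡ 22 (mod 30).

Both directions hold; the statement is true.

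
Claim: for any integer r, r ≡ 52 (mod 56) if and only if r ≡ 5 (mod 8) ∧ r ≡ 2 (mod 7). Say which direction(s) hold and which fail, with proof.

[⇒] This fails: r = 52 gives 52 ≡ 52 (mod 56) but 52 ≡ 4 (mod 8), so the conjunction on the right does not hold.

[⇐] This fails: r = 37 satisfies both congruences on the right (37 ≡ 5 mod 8 and 37 ≡ 2 mod 7) yet 37 ≡ 37 (mod 56), not 52.

Neither implication holds.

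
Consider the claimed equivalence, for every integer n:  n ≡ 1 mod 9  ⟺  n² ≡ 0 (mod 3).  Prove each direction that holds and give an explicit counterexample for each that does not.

Forward direction. This fails: take n = 1. Then 1 ≡ 1 (mod 9), but 1² = 1 ≡ 1 (mod 3), not 0.

Converse. This fails: take n = 0. Then 0² = 0 ≡ 0 (mod 3), yet 0 ≡ 0 (mod 9), not 1.

Neither direction holds.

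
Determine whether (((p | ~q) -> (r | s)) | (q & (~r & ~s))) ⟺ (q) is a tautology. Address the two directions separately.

(⟹) This fails. Under q = F, r = T, s = F, p = F, the left side is true but the right side is false.

(⟸) Assume the antecedent. If q is true, the consequent reduces to true regardless of the other variables. If q is false, the antecedent cannot hold. Either way the consequent holds.

The forward direction fails; the converse holds.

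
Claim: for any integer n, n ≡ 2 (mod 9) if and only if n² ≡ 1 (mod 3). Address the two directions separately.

Not equivalent: only (⇒) holds.

(⟹) Suppose n ≡ 2 (mod 9). Then n² ≡ 2² = 4 (mod 9), and since 3 ∣ 9, also n² ≡ 1 (mod 3).

(⟸) This fails: take n = 1. Then 1² = 1 ≡ 1 (mod 3), yet 1 ≡ 1 (mod 9), not 2.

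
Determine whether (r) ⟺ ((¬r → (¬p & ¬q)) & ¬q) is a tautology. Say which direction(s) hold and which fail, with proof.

Forward direction. This fails. Under r = T, q = T, p = F, the left side is true but the right side is false.

Converse. This fails. Under r = F, q = F, p = F, the left side is false but the right side is true.

Neither implication holds.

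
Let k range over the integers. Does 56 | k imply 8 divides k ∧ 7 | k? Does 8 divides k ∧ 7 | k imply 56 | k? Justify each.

(⇒) If 56 ∣ k, write k = 56q. Since 56 = 7·8, k = 8·(7q), so 8 ∣ k; and since 56 = 8·7, k = 7·(8q), so 7 ∣ k.

(⇐) Suppose 8 ∣ k and 7 ∣ k. Any common multiple of 8 and 7 is a multiple of their lcm; here gcd(8, 7) = 1, so lcm(8, 7) = 8·7 = 56, so 56 ∣ k.

The biconditional holds.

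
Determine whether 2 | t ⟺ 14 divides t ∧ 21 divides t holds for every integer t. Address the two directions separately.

Forward direction. This fails: take t = 2. Certainly 2 ∣ 2, but 14 ∤ 2.

Converse. Suppose 14 ∣ t and 21 ∣ t. Any common multiple of 14 and 21 is a multiple of their lcm; here lcm(14, 21) = 14·21/gcd(14, 21) = 294/7 = 42, so 42 ∣ t. Since 2 ∣ 42, it follows that 2 ∣ t.

Only the converse holds.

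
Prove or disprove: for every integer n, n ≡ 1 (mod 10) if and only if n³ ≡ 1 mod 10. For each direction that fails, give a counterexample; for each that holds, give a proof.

Both directions hold.

(⇐) For the converse, argue contrapositively. If n ≢ 1 (mod 10), then n is congruent to one of 0, 2, 3, 4, 5, 6, 7, 8, 9 modulo 10, and these give n³ ≡ 0, 8, 7, 4, 5, 6, 3, 2, 9 respectively — never 1.

(⇒) Suppose n ≡ 1 (mod 10). Write n = 10j + 1. Then (10j + 1)³ = 1000j³ + 300j² + 30j + 1 = 10(100j³ + 30j² + 3j) + 1, so n³ ≡ 1 (mod 10).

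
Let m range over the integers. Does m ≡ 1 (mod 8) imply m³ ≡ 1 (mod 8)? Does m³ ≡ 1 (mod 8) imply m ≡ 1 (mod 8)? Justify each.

Both directions hold.

(⟹) Suppose m ≡ 1 (mod 8). Write m = 8j + 1. Then (8j + 1)³ = 512j³ + 192j² + 24j + 1 = 8(64j³ + 24j² + 3j) + 1, so m³ ≡ 1 (mod 8).

(⟸) Conversely, suppose m³ ≡ 1 (mod 8). The only residue r in {0, …, 7} with r³ ≡ 1 (mod 8) is r = 1, so m ≡ 1 (mod 8).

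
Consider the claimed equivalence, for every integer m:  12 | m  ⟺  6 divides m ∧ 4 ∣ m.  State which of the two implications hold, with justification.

[⇐] Suppose 6 ∣ m and 4 ∣ m. Any common multiple of 6 and 4 is a multiple of their lcm; here lcm(6, 4) = 6·4/gcd(6, 4) = 24/2 = 12, so 12 ∣ m.

[⇒] If 12 ∣ m, write m = 12q. Since 12 = 2·6, m = 6·(2q), so 6 ∣ m; and since 12 = 3·4, m = 4·(3q), so 4 ∣ m.

Equivalent; both directions hold.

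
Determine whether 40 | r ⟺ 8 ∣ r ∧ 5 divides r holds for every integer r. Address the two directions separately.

Forward direction. If 40 ∣ r, write r = 40q. Since 40 = 5·8, r = 8·(5q), so 8 ∣ r; and since 40 = 8·5, r = 5·(8q), so 5 ∣ r.

Converse. Suppose 8 ∣ r and 5 ∣ r. Any common multiple of 8 and 5 is a multiple of their lcm; here gcd(8, 5) = 1, so lcm(8, 5) = 8·5 = 40, so 40 ∣ r.

The biconditional holds.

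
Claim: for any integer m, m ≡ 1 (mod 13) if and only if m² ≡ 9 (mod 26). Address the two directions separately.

Both directions fail.

(⇒) This fails: take m = 1. Then 1 ≡ 1 (mod 13), but 1² = 1 ≡ 1 (mod 26), not 9.

(⇐) This fails: take m = 3. Then 3² = 9 ≡ 9 (mod 26), yet 3 ≡ 3 (mod 13), not 1.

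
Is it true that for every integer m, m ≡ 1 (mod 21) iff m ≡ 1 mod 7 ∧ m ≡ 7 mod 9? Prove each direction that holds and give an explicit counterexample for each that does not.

(←) If m ≡ 1 (mod 7) and m ≡ 7 (mod 9), then by the Chinese remainder theorem m ≡ 43 (mod 63). Since 43 ≡ 1 (mod 21) and 21 ∣ 63, we get m ≡ 1 (mod 21).

(→) This fails: m = 1 gives 1 ≡ 1 (mod 21) but 1 ≡ 1 (mod 9), so the conjunction on the right does not hold.

The forward direction fails; the converse holds.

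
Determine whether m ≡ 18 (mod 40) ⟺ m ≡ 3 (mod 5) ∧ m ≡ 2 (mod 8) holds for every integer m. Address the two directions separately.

(←) If m ≡ 3 (mod 5) and m ≡ 2 (mod 8), then by the Chinese remainder theorem m ≡ 18 (mod 40). This is exactly m ≡ 18 (mod 40).

(→) Suppose m ≡ 18 (mod 40); write m = 40j + 18. Since 5 ∣ 40, reducing mod 5 gives m ≡ 18 ≡ 3 (mod 5); since 8 ∣ 40, reducing mod 8 gives m ≡ 18 ≡ 2 (mod 8).

Both directions hold; the statement is true.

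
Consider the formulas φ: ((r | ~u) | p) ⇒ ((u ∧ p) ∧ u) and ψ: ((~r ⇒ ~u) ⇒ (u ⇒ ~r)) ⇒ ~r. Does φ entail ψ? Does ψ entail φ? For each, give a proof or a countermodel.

Converse. This fails. Under u = F, p = F, r = F, the left side is false but the right side is true.

Forward direction. Assume the antecedent. If u is true, ((~r ⇒ ~u) ⇒ (u ⇒ ~r)) ⇒ ~r reduces to true regardless of the other variables. If u is false, the antecedent cannot hold. Either way ((~r ⇒ ~u) ⇒ (u ⇒ ~r)) ⇒ ~r holds.

(⇒) holds; (⇐) fails.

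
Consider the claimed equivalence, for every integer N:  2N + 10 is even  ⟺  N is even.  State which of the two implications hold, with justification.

(⟹) This fails: take N = 1. Then 2N + 10 = 12, which is even, yet N = 1 is odd, not even.

(⟸) Suppose N is even. Since 2 is even, 2N is even for every N, so 2N + 10 has the same parity as 10, which is even. Hence 2N + 10 is even.

Only the reverse direction holds.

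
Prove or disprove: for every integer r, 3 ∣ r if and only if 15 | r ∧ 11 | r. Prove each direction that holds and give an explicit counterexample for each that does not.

(⇒) This fails: take r = 3. Certainly 3 ∣ 3, but 15 ∤ 3.

(⇐) Suppose 15 ∣ r and 11 ∣ r. Any common multiple of 15 and 11 is a multiple of their lcm; here gcd(15, 11) = 1, so lcm(15, 11) = 15·11 = 165, so 165 ∣ r. Since 3 ∣ 165, it follows that 3 ∣ r.

Only the converse holds.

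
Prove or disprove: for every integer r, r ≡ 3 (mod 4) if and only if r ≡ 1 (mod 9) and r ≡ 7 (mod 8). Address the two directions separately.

[⇐] If r ≡ 1 (mod 9) and r ≡ 7 (mod 8), then by the Chinese remainder theorem r ≡ 55 (mod 72). Since 55 ≡ 3 (mod 4) and 4 ∣ 72, we get r ≡ 3 (mod 4).

[⇒] This fails: r = 3 gives 3 ≡ 3 (mod 4) but 3 ≡ 3 (mod 9), so the conjunction on the right does not hold.

Only the converse holds.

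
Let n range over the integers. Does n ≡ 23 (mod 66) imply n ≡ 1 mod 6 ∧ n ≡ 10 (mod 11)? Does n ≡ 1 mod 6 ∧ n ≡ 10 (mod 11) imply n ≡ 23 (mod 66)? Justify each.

Neither direction holds.

[⇒] This fails: n = 23 gives 23 ≡ 23 (mod 66) but 23 ≡ 5 (mod 6), so the conjunction on the right does not hold.

[⇐] This fails: n = 43 satisfies both congruences on the right (43 ≡ 1 mod 6 and 43 ≡ 10 mod 11) yet 43 ≡ 43 (mod 66), not 23.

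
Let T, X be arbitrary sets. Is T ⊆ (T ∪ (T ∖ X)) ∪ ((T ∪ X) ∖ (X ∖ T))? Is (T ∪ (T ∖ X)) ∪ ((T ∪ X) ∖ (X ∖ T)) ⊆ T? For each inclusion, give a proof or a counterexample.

Both inclusions hold.

(⊆) Let x ∈ T. Then either x ∈ T and x ∉ X; or x ∈ T ∩ X. In each case x ∈ (T ∪ (T ∖ X)) ∪ ((T ∪ X) ∖ (X ∖ T)), so T ⊆ (T ∪ (T ∖ X)) ∪ ((T ∪ X) ∖ (X ∖ T)).

(⊇) Let x ∈ (T ∪ (T ∖ X)) ∪ ((T ∪ X) ∖ (X ∖ T)). Then either x ∈ T and x ∉ X; or x ∈ T ∩ X. In each case x ∈ T, so (T ∪ (T ∖ X)) ∪ ((T ∪ X) ∖ (X ∖ T)) ⊆ T.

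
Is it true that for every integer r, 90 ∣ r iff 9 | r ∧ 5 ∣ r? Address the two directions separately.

(⟹) If 90 ∣ r, write r = 90q. Since 90 = 10·9, r = 9·(10q), so 9 ∣ r; and since 90 = 18·5, r = 5·(18q), so 5 ∣ r.

(⟸) This fails: take r = 45. Both 9 ∣ 45 and 5 ∣ 45, yet 45 is not a multiple of 90 (since 45 = 0·90 + 45), so 90 ∤ 45.

(⇒) holds; (⇐) fails.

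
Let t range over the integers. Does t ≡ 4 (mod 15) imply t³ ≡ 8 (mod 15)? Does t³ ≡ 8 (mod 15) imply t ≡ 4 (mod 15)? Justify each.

(→) This fails: take t = 4. Then 4 ≡ 4 (mod 15), but 4³ = 64 ≡ 4 (mod 15), not 8.

(←) This fails: take t = 2. Then 2³ = 8 ≡ 8 (mod 15), yet 2 ≡ 2 (mod 15), not 4.

Neither direction holds.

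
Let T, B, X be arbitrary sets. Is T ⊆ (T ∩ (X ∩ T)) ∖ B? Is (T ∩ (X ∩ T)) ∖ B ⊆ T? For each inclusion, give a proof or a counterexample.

Only the reverse inclusion holds.

Reverse inclusion. Let x ∈ (T ∩ (X ∩ T)) ∖ B. Then x ∈ T ∩ X and x ∉ B, from which x ∈ T.

Forward inclusion. This inclusion fails. Take T = {1}, B = ∅, X = ∅; then 1 ∈ T but 1 ∉ (T ∩ (X ∩ T)) ∖ B.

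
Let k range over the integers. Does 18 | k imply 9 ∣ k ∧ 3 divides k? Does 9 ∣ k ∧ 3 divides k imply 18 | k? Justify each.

The forward direction holds; the converse fails.

(→) If 18 ∣ k, write k = 18q. Since 18 = 2·9, k = 9·(2q), so 9 ∣ k; and since 18 = 6·3, k = 3·(6q), so 3 ∣ k.

(←) This fails: take k = 9. Both 9 ∣ 9 and 3 ∣ 9, yet 9 is not a multiple of 18 (since 9 = 0·18 + 9), so 18 ∤ 9.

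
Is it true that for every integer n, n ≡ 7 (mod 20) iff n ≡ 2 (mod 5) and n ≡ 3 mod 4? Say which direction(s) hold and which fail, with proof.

Both directions hold; the statement is true.

(→) Suppose n ≡ 7 (mod 20); write n = 20j + 7. Since 5 ∣ 20, reducing mod 5 gives n ≡ 7 ≡ 2 (mod 5); since 4 ∣ 20, reducing mod 4 gives n ≡ 7 ≡ 3 (mod 4).

(←) Conversely, if n ≡ 2 (mod 5) and n ≡ 3 (mod 4), then by the Chinese remainder theorem n ≡ 7 (mod 20). This is exactly n ≡ 7 (mod 20).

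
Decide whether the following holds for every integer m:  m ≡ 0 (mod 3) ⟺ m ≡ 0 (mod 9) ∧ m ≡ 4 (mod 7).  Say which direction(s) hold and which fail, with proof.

[⇒] This fails: m = 0 gives 0 ≡ 0 (mod 3) but 0 ≡ 0 (mod 7), so the conjunction on the right does not hold.

[⇐] Conversely, if m ≡ 0 (mod 9) and m ≡ 4 (mod 7), then by the Chinese remainder theorem m ≡ 18 (mod 63). Since 18 ≡ 0 (mod 3) and 3 ∣ 63, we get m ≡ 0 (mod 3).

Only the reverse direction holds.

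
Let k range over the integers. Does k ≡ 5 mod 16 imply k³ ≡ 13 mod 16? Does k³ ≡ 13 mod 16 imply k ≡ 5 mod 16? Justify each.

(⇒) Suppose k ≡ 5 mod 16. Write k = 16j + 5. Then (16j + 5)³ = 4096j³ + 3840j² + 1200j + 125 = 16(256j³ + 240j² + 75j + 7) + 13, so k³ ≡ 13 (mod 16).

(⇐) Conversely, suppose k³ ≡ 13 (mod 16). The only residue r in {0, …, 15} with r³ ≡ 13 (mod 16) is r = 5, so k ≡ 5 (mod 16).

Both directions hold.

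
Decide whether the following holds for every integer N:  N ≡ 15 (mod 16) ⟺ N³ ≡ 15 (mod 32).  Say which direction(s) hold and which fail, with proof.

(⇒) This fails: take N = 31. Then 31 ≡ 15 (mod 16), but 31³ = 29791 ≡ 31 (mod 32), not 15.

(⇐) Conversely, the residues r modulo 32 with r³ ≡ 15 (mod 32) are exactly {15}, and each is ≡ 15 (mod 16).

Only the reverse direction holds.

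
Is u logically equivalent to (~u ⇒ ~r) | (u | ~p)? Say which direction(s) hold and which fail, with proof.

(⇒) holds; (⇐) fails.

Forward direction. Assume the antecedent. If p is true, the antecedent forces (p = T, u = T, r = F) or (p = T, u = T, r = T), and (~u ⇒ ~r) | (u | ~p) holds there. If p is false, (~u ⇒ ~r) | (u | ~p) reduces to true regardless of the other variables. Either way (~u ⇒ ~r) | (u | ~p) holds.

Converse. This fails. Under p = F, u = F, r = F, the left side is false but the right side is true.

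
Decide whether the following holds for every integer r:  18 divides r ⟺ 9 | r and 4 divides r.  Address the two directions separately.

Only the converse holds.

(⟸) Suppose 9 ∣ r and 4 ∣ r. Any common multiple of 9 and 4 is a multiple of their lcm; here gcd(9, 4) = 1, so lcm(9, 4) = 9·4 = 36, so 36 ∣ r. Since 18 ∣ 36, it follows that 18 ∣ r.

(⟹) This fails: take r = 18. Certainly 18 ∣ 18, but 4 ∤ 18.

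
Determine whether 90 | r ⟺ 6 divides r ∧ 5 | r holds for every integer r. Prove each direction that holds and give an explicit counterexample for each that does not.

Only the forward implication holds.

Forward direction. If 90 ∣ r, write r = 90q. Since 90 = 15·6, r = 6·(15q), so 6 ∣ r; and since 90 = 18·5, r = 5·(18q), so 5 ∣ r.

Converse. This fails: take r = 30. Both 6 ∣ 30 and 5 ∣ 30, yet 30 is not a multiple of 90 (since 30 = 0·90 + 30), so 90 ∤ 30.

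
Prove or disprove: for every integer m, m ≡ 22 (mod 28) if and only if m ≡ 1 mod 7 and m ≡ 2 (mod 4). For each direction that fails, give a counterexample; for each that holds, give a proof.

Equivalent; both directions hold.

[⇒] Suppose m ≡ 22 (mod 28); write m = 28j + 22. Since 7 ∣ 28, reducing mod 7 gives m ≡ 22 ≡ 1 (mod 7); since 4 ∣ 28, reducing mod 4 gives m ≡ 22 ≡ 2 (mod 4).

[⇐] Conversely, if m ≡ 1 (mod 7) and m ≡ 2 (mod 4), then by the Chinese remainder theorem m ≡ 22 (mod 28). This is exactly m ≡ 22 (mod 28).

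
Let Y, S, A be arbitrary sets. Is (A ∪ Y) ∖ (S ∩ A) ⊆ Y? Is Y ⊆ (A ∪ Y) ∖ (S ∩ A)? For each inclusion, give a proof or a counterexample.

(⊆) fails and (⊇) fails.

Forward inclusion. This inclusion fails. Take Y = ∅, S = ∅, A = {1}; then 1 ∈ (A ∪ Y) ∖ (S ∩ A) but 1 ∉ Y.

Reverse inclusion. This inclusion fails. Take Y = {1}, S = {1}, A = {1}; then 1 ∈ Y but 1 ∉ (A ∪ Y) ∖ (S ∩ A).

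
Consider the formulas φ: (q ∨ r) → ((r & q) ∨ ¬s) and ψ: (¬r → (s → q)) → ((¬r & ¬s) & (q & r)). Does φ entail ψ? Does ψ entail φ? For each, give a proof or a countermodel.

(⟹) This fails. Under r = F, s = F, q = F, the left side is true but the right side is false.

(⟸) Assume the antecedent. If r is true, the antecedent cannot hold. If r is false, the antecedent forces (r = F, s = T, q = F), and (q ∨ r) → ((r & q) ∨ ¬s) holds there. Either way (q ∨ r) → ((r & q) ∨ ¬s) holds.

Not equivalent: only (⇐) holds.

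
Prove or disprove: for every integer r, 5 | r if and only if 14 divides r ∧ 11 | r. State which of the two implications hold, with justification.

Neither implication holds.

[⇒] This fails: take r = 5. Certainly 5 ∣ 5, but 14 ∤ 5.

[⇐] This fails: take r = 154. Both 14 ∣ 154 and 11 ∣ 154, yet 154 is not a multiple of 5 (since 154 = 30·5 + 4), so 5 ∤ 154.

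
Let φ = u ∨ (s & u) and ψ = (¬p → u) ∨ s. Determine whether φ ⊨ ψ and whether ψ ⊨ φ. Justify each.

(⟹) Assume the antecedent. If s is true, (¬p → u) ∨ s reduces to true regardless of the other variables. If s is false, the antecedent forces (s = F, u = T, p = F) or (s = F, u = T, p = T), and (¬p → u) ∨ s holds there. Either way (¬p → u) ∨ s holds.

(⟸) This fails. Under s = T, u = F, p = F, the left side is false but the right side is true.

Not equivalent: only (⇒) holds.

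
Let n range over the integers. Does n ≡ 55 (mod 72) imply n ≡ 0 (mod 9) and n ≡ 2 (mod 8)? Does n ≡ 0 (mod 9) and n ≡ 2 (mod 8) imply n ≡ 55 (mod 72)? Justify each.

Both directions fail.

(→) This fails: n = 55 gives 55 ≡ 55 (mod 72) but 55 ≡ 1 (mod 9), so the conjunction on the right does not hold.

(←) This fails: n = 18 satisfies both congruences on the right (18 ≡ 0 mod 9 and 18 ≡ 2 mod 8) yet 18 ≡ 18 (mod 72), not 55.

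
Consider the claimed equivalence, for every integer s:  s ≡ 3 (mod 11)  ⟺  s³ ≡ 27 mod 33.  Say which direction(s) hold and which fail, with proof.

Only the converse holds.

(→) This fails: take s = 14. Then 14 ≡ 3 (mod 11), but 14³ = 2744 ≡ 5 (mod 33), not 27.

(←) Conversely, the residues r modulo 33 with r³ ≡ 27 (mod 33) are exactly {3}, and each is ≡ 3 (mod 11).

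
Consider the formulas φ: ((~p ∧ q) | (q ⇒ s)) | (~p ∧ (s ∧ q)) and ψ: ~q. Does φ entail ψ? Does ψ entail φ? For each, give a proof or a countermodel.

(⟹) This fails. Under q = T, p = F, s = F, the left side is true but the right side is false.

(⟸) Assume the antecedent. If q is true, the antecedent cannot hold. If q is false, the consequent reduces to true regardless of the other variables. Either way the consequent holds.

Only the reverse direction holds.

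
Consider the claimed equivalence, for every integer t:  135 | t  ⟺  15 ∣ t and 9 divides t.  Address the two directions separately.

(⇒) If 135 ∣ t, write t = 135q. Since 135 = 9·15, t = 15·(9q), so 15 ∣ t; and since 135 = 15·9, t = 9·(15q), so 9 ∣ t.

(⇐) This fails: take t = 45. Both 15 ∣ 45 and 9 ∣ 45, yet 45 is not a multiple of 135 (since 45 = 0·135 + 45), so 135 ∤ 45.

Only the forward direction holds.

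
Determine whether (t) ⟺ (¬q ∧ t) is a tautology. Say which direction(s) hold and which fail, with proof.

(→) This fails. Under q = T, t = T, the left side is true but the right side is false.

(←) Assume the antecedent. If q is true, the antecedent cannot hold. If q is false, the antecedent forces (q = F, t = T), and t holds there. Either way t holds.

The forward direction fails; the converse holds.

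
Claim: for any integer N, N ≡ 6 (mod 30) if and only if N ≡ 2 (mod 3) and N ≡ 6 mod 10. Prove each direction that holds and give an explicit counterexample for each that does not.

(⟹) This fails: N = 6 gives 6 ≡ 6 (mod 30) but 6 ≡ 0 (mod 3), so the conjunction on the right does not hold.

(⟸) This fails: N = 26 satisfies both congruences on the right (26 ≡ 2 mod 3 and 26 ≡ 6 mod 10) yet 26 ≡ 26 (mod 30), not 6.

(⇒) fails and (⇐) fails.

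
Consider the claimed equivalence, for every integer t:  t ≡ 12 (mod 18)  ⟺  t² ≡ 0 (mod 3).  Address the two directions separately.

Forward direction. Suppose t ≡ 12 (mod 18). Then t² ≡ 12² = 144 (mod 18), and since 3 ∣ 18, also t² ≡ 0 (mod 3).

Converse. This fails: take t = 0. Then 0² = 0 ≡ 0 (mod 3), yet 0 ≡ 0 (mod 18), not 12.

(⇒) holds; (⇐) fails.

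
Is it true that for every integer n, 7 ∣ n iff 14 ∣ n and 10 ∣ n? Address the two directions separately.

(⟹) This fails: take n = 7. Certainly 7 ∣ 7, but 14 ∤ 7.

(⟸) Suppose 14 ∣ n and 10 ∣ n. Any common multiple of 14 and 10 is a multiple of their lcm; here lcm(14, 10) = 14·10/gcd(14, 10) = 140/2 = 70, so 70 ∣ n. Since 7 ∣ 70, it follows that 7 ∣ n.

(⇒) fails; (⇐) holds.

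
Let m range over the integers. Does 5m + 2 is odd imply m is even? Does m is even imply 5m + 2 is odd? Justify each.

[⇒] This fails: m = 5 gives 5m + 2 = 27, which is odd, but 5 is odd, not even.

[⇐] This also fails: m = 0 is even, but 5m + 2 = 2 is even, not odd.

(⇒) fails and (⇐) fails.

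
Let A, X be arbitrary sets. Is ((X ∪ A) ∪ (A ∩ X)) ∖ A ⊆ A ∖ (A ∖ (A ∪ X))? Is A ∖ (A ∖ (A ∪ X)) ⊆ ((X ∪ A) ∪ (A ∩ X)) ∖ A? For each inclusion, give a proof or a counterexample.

(⟹) This inclusion fails. Take A = ∅, X = {1}; then 1 ∈ ((X ∪ A) ∪ (A ∩ X)) ∖ A but 1 ∉ A ∖ (A ∖ (A ∪ X)).

(⟸) This inclusion fails. Take A = {1}, X = ∅; then 1 ∈ A ∖ (A ∖ (A ∪ X)) but 1 ∉ ((X ∪ A) ∪ (A ∩ X)) ∖ A.

Neither inclusion holds.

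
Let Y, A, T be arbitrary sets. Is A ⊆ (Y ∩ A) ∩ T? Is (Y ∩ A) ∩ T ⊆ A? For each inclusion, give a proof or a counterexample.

Forward inclusion. This inclusion fails. Take Y = ∅, A = {1}, T = ∅; then 1 ∈ A but 1 ∉ (Y ∩ A) ∩ T.

Reverse inclusion. Let x ∈ (Y ∩ A) ∩ T. Then x ∈ Y ∩ A ∩ T, from which x ∈ A.

(⊆) fails; (⊇) holds.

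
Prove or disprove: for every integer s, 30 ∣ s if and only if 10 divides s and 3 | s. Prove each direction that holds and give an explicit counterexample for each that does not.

Forward direction. If 30 ∣ s, write s = 30q. Since 30 = 3·10, s = 10·(3q), so 10 ∣ s; and since 30 = 10·3, s = 3·(10q), so 3 ∣ s.

Converse. Suppose 10 ∣ s and 3 ∣ s. Any common multiple of 10 and 3 is a multiple of their lcm; here gcd(10, 3) = 1, so lcm(10, 3) = 10·3 = 30, so 30 ∣ s.

Both directions hold; the statement is true.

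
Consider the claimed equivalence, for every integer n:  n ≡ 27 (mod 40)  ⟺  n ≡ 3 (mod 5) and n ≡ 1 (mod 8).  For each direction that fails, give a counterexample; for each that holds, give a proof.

[⇒] This fails: n = 27 gives 27 ≡ 27 (mod 40) but 27 ≡ 2 (mod 5), so the conjunction on the right does not hold.

[⇐] This fails: n = 33 satisfies both congruences on the right (33 ≡ 3 mod 5 and 33 ≡ 1 mod 8) yet 33 ≡ 33 (mod 40), not 27.

Neither direction holds.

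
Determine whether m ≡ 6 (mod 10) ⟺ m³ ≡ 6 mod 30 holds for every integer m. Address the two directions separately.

(→) This fails: take m = 16. Then 16 ≡ 6 (mod 10), but 16³ = 4096 ≡ 16 (mod 30), not 6.

(←) Conversely, the residues r modulo 30 with r³ ≡ 6 (mod 30) are exactly {6}, and each is ≡ 6 (mod 10).

Not equivalent: only (⇐) holds.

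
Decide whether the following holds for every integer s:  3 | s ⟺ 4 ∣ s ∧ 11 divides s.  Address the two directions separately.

Both directions fail.

Forward direction. This fails: take s = 3. Certainly 3 ∣ 3, but 4 ∤ 3.

Converse. This fails: take s = 44. Both 4 ∣ 44 and 11 ∣ 44, yet 44 is not a multiple of 3 (since 44 = 14·3 + 2), so 3 ∤ 44.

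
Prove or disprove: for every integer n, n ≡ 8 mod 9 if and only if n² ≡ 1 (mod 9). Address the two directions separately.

(⇒) Suppose n ≡ 8 mod 9. Write n = 9j + 8. Then (9j + 8)² = 81j² + 144j + 64 = 9(9j² + 16j + 7) + 1, so n² ≡ 1 (mod 9).

(⇐) This fails: take n = 1. Then 1² = 1 ≡ 1 (mod 9), yet 1 ≡ 1 (mod 9), not 8.

Only the forward direction holds.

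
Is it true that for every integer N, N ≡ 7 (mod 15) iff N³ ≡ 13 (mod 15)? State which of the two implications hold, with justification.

Equivalent; both directions hold.

(⟹) Suppose N ≡ 7 (mod 15). Write N = 15j + 7. Then (15j + 7)³ = 3375j³ + 4725j² + 2205j + 343 = 15(225j³ + 315j² + 147j + 22) + 13, so N³ ≡ 13 (mod 15).

(⟸) Conversely, suppose N³ ≡ 13 (mod 15). The only residue r in {0, …, 14} with r³ ≡ 13 (mod 15) is r = 7, so N ≡ 7 (mod 15).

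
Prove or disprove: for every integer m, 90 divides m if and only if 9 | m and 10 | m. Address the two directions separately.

Forward direction. If 90 ∣ m, write m = 90q. Since 90 = 10·9, m = 9·(10q), so 9 ∣ m; and since 90 = 9·10, m = 10·(9q), so 10 ∣ m.

Converse. Suppose 9 ∣ m and 10 ∣ m. Any common multiple of 9 and 10 is a multiple of their lcm; here gcd(9, 10) = 1, so lcm(9, 10) = 9·10 = 90, so 90 ∣ m.

Equivalent; both directions hold.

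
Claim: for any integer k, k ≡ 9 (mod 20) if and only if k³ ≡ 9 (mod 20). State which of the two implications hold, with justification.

(←) Suppose k³ ≡ 9 (mod 20). The only residue r in {0, …, 19} with r³ ≡ 9 (mod 20) is r = 9, so k ≡ 9 (mod 20).

(→) Suppose k ≡ 9 (mod 20). Write k = 20j + 9. Then (20j + 9)³ = 8000j³ + 10800j² + 4860j + 729 = 20(400j³ + 540j² + 243j + 36) + 9, so k³ ≡ 9 (mod 20).

Equivalent; both directions hold.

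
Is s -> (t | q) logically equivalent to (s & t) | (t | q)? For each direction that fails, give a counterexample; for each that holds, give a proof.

(⇒) fails; (⇐) holds.

(→) This fails. Under s = F, q = F, t = F, the left side is true but the right side is false.

(←) Assume the antecedent. If q is true, s -> (t | q) reduces to true regardless of the other variables. If q is false, the antecedent forces (s = F, q = F, t = T) or (s = T, q = F, t = T), and s -> (t | q) holds there. Either way s -> (t | q) holds.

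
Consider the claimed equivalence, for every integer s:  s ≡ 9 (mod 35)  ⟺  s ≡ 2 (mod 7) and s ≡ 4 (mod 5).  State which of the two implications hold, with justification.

(⟸) If s ≡ 2 (mod 7) and s ≡ 4 (mod 5), then by the Chinese remainder theorem s ≡ 9 (mod 35). This is exactly s ≡ 9 (mod 35).

(⟹) Suppose s ≡ 9 (mod 35); write s = 35j + 9. Since 7 ∣ 35, reducing mod 7 gives s ≡ 9 ≡ 2 (mod 7); since 5 ∣ 35, reducing mod 5 gives s ≡ 9 ≡ 4 (mod 5).

Both directions hold; the statement is true.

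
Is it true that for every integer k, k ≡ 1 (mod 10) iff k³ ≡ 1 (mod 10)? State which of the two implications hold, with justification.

Equivalent; both directions hold.

(⟹) Suppose k ≡ 1 (mod 10). Write k = 10j + 1. Then (10j + 1)³ = 1000j³ + 300j² + 30j + 1 = 10(100j³ + 30j² + 3j) + 1, so k³ ≡ 1 (mod 10).

(⟸) For the converse, argue contrapositively. If k ≢ 1 (mod 10), then k is congruent to one of 0, 2, 3, 4, 5, 6, 7, 8, 9 modulo 10, and these give k³ ≡ 0, 8, 7, 4, 5, 6, 3, 2, 9 respectively — never 1.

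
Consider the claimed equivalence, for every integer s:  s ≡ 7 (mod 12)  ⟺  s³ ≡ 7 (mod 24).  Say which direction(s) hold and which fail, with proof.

(⇒) fails; (⇐) holds.

(⟹) This fails: take s = 19. Then 19 ≡ 7 (mod 12), but 19³ = 6859 ≡ 19 (mod 24), not 7.

(⟸) Conversely, the residues r modulo 24 with r³ ≡ 7 (mod 24) are exactly {7}, and each is ≡ 7 (mod 12).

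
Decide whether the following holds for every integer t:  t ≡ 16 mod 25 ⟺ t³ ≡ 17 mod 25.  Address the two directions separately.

Neither direction holds.

(⟹) This fails: take t = 16. Then 16 ≡ 16 (mod 25), but 16³ = 4096 ≡ 21 (mod 25), not 17.

(⟸) This fails: take t = 23. Then 23³ = 12167 ≡ 17 (mod 25), yet 23 ≡ 23 (mod 25), not 16.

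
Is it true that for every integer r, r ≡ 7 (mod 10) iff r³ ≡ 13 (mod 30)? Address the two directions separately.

(⇒) fails; (⇐) holds.

(⟹) This fails: take r = 17. Then 17 ≡ 7 (mod 10), but 17³ = 4913 ≡ 23 (mod 30), not 13.

(⟸) Conversely, the residues r modulo 30 with r³ ≡ 13 (mod 30) are exactly {7}, and each is ≡ 7 (mod 10).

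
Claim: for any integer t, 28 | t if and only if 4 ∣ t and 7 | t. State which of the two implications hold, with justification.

Both directions hold.

(→) If 28 ∣ t, write t = 28q. Since 28 = 7·4, t = 4·(7q), so 4 ∣ t; and since 28 = 4·7, t = 7·(4q), so 7 ∣ t.

(←) Suppose 4 ∣ t and 7 ∣ t. Any common multiple of 4 and 7 is a multiple of their lcm; here gcd(4, 7) = 1, so lcm(4, 7) = 4·7 = 28, so 28 ∣ t.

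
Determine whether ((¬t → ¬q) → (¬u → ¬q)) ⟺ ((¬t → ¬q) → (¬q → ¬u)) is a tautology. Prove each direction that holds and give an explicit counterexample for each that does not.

Neither direction holds.

(⟹) This fails. Under q = F, u = T, t = F, the left side is true but the right side is false.

(⟸) This fails. Under q = T, u = F, t = T, the left side is false but the right side is true.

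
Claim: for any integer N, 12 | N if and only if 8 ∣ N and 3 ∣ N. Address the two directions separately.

Only the converse holds.

Forward direction. This fails: take N = 12. Certainly 12 ∣ 12, but 8 ∤ 12.

Converse. Suppose 8 ∣ N and 3 ∣ N. Any common multiple of 8 and 3 is a multiple of their lcm; here gcd(8, 3) = 1, so lcm(8, 3) = 8·3 = 24, so 24 ∣ N. Since 12 ∣ 24, it follows that 12 ∣ N.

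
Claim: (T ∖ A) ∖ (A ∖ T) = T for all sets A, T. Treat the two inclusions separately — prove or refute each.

Forward inclusion. Let x ∈ (T ∖ A) ∖ (A ∖ T). Then x ∈ T and x ∉ A, from which x ∈ T.

Reverse inclusion. This inclusion fails. Take A = {1}, T = {1}; then 1 ∈ T but 1 ∉ (T ∖ A) ∖ (A ∖ T).

Only the forward inclusion holds.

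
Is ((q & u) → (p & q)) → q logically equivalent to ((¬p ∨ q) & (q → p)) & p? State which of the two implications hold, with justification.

(→) This fails. Under q = T, u = F, p = F, the left side is true but the right side is false.

(←) Assume the antecedent. If q is true, ((q & u) → (p & q)) → q reduces to true regardless of the other variables. If q is false, the antecedent cannot hold. Either way ((q & u) → (p & q)) → q holds.

Not equivalent: only (⇐) holds.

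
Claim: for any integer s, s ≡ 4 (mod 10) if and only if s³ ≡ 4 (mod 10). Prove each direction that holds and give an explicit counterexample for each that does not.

Both directions hold.

[⇒] Suppose s ≡ 4 (mod 10). Write s = 10j + 4. Then (10j + 4)³ = 1000j³ + 1200j² + 480j + 64 = 10(100j³ + 120j² + 48j + 6) + 4, so s³ ≡ 4 (mod 10).

[⇐] Conversely, suppose s³ ≡ 4 (mod 10). The only residue r in {0, …, 9} with r³ ≡ 4 (mod 10) is r = 4, so s ≡ 4 (mod 10).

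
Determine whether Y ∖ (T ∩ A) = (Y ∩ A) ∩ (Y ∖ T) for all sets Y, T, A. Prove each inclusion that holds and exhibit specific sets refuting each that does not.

(⟹) This inclusion fails. Take Y = {1}, T = ∅, A = ∅; then 1 ∈ Y ∖ (T ∩ A) but 1 ∉ (Y ∩ A) ∩ (Y ∖ T).

(⟸) Let x ∈ (Y ∩ A) ∩ (Y ∖ T). Then x ∈ Y ∩ A and x ∉ T, from which x ∈ Y ∖ (T ∩ A).

(⊆) fails; (⊇) holds.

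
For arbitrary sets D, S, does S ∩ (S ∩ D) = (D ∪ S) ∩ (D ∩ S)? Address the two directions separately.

Forward inclusion. Let x ∈ S ∩ (S ∩ D). Then x ∈ D ∩ S, from which x ∈ (D ∪ S) ∩ (D ∩ S).

Reverse inclusion. Let x ∈ (D ∪ S) ∩ (D ∩ S). Then x ∈ D ∩ S, from which x ∈ S ∩ (S ∩ D).

Both inclusions hold; the sets are equal.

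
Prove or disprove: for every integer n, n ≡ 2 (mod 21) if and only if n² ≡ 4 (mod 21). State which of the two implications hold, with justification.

(←) This fails: take n = 5. Then 5² = 25 ≡ 4 (mod 21), yet 5 ≡ 5 (mod 21), not 2.

(→) Suppose n ≡ 2 (mod 21). Write n = 21j + 2. Then (21j + 2)² = 441j² + 84j + 4 = 21(21j² + 4j) + 4, so n² ≡ 4 (mod 21).

Only the forward direction holds.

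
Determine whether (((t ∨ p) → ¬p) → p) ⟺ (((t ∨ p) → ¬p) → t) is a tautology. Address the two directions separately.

Only the forward direction holds.

Converse. This fails. Under t = T, p = F, the left side is false but the right side is true.

Forward direction. Assume the antecedent. If t is true, ((t ∨ p) → ¬p) → t reduces to true regardless of the other variables. If t is false, the antecedent forces (t = F, p = T), and ((t ∨ p) → ¬p) → t holds there. Either way ((t ∨ p) → ¬p) → t holds.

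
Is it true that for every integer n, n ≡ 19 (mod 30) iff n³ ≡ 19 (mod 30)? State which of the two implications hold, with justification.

(→) Suppose n ≡ 19 (mod 30). Write n = 30j + 19. Then (30j + 19)³ = 27000j³ + 51300j² + 32490j + 6859 = 30(900j³ + 1710j² + 1083j + 228) + 19, so n³ ≡ 19 (mod 30).

(←) Conversely, suppose n³ ≡ 19 (mod 30). The only residue r in {0, …, 29} with r³ ≡ 19 (mod 30) is r = 19, so n ≡ 19 (mod 30).

Both implications hold.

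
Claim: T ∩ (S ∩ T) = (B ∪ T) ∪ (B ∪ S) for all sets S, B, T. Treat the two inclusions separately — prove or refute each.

The sets are not equal: only the forward inclusion holds.

(⟹) Let x ∈ T ∩ (S ∩ T). Then either x ∈ S ∩ T and x ∉ B; or x ∈ S ∩ B ∩ T. In each case x ∈ (B ∪ T) ∪ (B ∪ S), so T ∩ (S ∩ T) ⊆ (B ∪ T) ∪ (B ∪ S).

(⟸) This inclusion fails. Take S = {1}, B = ∅, T = ∅; then 1 ∈ (B ∪ T) ∪ (B ∪ S) but 1 ∉ T ∩ (S ∩ T).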